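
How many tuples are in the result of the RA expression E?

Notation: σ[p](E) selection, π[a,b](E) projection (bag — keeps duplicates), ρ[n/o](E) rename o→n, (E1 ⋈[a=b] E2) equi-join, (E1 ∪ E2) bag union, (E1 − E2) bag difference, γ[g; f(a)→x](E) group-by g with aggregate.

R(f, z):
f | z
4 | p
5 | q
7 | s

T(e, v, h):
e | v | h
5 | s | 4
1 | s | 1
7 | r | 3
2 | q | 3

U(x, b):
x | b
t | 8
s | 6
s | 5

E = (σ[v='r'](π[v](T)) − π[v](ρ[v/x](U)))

Row counts bottom-up:
  T → 4
  π[v](T) → 4
  σ[v='r'](π[v](T)) → 1
  U → 3
  ρ[v/x](U) → 3
  π[v](ρ[v/x](U)) → 3
  (σ[v='r'](π[v](T)) − π[v](ρ[v/x](U))) → 1

|E| = 1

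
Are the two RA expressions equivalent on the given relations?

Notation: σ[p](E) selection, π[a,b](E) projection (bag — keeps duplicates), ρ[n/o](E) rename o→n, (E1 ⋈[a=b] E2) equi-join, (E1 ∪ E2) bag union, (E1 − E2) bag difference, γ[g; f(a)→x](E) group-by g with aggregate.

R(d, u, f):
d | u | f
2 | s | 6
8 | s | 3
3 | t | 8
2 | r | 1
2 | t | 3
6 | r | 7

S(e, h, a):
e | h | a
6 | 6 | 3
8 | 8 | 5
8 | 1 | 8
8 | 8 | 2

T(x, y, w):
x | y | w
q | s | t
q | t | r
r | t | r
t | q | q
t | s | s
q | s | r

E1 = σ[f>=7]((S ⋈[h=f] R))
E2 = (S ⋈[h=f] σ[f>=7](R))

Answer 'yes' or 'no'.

E1 row counts bottom-up:
  S → 4
  R → 6
  (S ⋈[h=f] R) → 4
  σ[f>=7]((S ⋈[h=f] R)) → 2
E2 row counts bottom-up:
  S → 4
  R → 6
  σ[f>=7](R) → 2
  (S ⋈[h=f] σ[f>=7](R)) → 2

E1 and E2 produce the same multiset:
e | h | a | d | u | f
8 | 8 | 2 | 3 | t | 8
8 | 8 | 5 | 3 | t | 8

yes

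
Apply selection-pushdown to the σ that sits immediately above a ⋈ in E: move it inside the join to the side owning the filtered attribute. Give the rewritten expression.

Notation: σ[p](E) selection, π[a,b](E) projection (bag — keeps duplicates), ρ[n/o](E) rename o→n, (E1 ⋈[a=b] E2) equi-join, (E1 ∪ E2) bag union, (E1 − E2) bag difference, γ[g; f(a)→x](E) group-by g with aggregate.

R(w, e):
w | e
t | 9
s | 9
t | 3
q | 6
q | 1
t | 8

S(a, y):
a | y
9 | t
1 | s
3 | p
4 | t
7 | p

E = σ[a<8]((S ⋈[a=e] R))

σ filters on a, owned by the left side.
E' = (σ[a<8](S) ⋈[a=e] R)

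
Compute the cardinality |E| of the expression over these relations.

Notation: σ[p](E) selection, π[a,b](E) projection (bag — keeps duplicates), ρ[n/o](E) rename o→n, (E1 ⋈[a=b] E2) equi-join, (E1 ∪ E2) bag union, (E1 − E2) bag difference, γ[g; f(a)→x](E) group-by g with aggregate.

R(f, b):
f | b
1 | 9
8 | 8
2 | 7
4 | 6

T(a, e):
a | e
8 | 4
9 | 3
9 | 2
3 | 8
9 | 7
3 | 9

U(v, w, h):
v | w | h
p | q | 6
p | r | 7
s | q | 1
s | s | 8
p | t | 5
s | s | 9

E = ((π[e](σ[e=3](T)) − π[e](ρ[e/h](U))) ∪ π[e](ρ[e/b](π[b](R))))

Subexpression sizes:
  T → 6
  σ[e=3](T) → 1
  π[e](σ[e=3](T)) → 1
  U → 6
  ρ[e/h](U) → 6
  π[e](ρ[e/h](U)) → 6
  (π[e](σ[e=3](T)) − π[e](ρ[e/h](U))) → 1
  R → 4
  π[b](R) → 4
  ρ[e/b](π[b](R)) → 4
  π[e](ρ[e/b](π[b](R))) → 4
  ((π[e](σ[e=3](T)) − π[e](ρ[e/h](U))) ∪ π[e](ρ[e/b](π[b](R)))) → 5

|E| = 5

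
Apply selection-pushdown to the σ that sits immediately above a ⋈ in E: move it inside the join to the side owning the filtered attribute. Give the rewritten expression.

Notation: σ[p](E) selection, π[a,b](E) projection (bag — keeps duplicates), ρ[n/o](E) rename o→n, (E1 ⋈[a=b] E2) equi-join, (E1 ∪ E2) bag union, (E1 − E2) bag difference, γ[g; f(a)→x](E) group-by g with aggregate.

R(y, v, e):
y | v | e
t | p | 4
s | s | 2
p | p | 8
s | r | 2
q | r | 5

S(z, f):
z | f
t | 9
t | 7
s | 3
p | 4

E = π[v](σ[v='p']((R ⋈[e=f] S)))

σ filters on v, owned by the left side.
E' = π[v]((σ[v='p'](R) ⋈[e=f] S))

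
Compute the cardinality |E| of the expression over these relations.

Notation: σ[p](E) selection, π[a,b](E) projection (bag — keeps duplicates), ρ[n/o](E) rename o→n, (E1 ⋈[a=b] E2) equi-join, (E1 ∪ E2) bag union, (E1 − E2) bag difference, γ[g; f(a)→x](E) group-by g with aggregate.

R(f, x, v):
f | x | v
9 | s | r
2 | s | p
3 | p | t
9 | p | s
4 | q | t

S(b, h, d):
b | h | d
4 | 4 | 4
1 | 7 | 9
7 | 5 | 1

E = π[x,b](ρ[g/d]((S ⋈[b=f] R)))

Row counts bottom-up:
  S → 3
  R → 5
  (S ⋈[b=f] R) → 1
  ρ[g/d]((S ⋈[b=f] R)) → 1
  π[x,b](ρ[g/d]((S ⋈[b=f] R))) → 1

|E| = 1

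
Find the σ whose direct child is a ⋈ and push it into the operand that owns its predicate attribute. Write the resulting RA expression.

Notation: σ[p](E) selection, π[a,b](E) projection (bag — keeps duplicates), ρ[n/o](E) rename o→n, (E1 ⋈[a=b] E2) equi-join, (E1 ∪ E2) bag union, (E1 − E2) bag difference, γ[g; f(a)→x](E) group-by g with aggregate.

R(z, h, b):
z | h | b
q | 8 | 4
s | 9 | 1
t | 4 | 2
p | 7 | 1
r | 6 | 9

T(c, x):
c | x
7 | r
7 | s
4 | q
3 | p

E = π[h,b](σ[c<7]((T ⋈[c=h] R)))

σ filters on c, owned by the left side.
E' = π[h,b]((σ[c<7](T) ⋈[c=h] R))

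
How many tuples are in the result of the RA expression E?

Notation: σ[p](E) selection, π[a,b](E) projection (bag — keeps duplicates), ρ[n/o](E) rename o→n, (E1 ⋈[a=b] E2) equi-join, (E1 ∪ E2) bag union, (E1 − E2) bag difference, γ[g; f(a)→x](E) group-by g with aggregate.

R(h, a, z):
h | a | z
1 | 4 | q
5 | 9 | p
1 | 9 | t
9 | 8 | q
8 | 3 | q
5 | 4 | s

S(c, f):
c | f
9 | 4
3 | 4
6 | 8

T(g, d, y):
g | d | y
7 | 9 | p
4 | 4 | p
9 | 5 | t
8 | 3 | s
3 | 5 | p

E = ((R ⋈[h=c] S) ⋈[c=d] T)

Subexpression sizes:
  R → 6
  S → 3
  (R ⋈[h=c] S) → 1
  T → 5
  ((R ⋈[h=c] S) ⋈[c=d] T) → 1

|E| = 1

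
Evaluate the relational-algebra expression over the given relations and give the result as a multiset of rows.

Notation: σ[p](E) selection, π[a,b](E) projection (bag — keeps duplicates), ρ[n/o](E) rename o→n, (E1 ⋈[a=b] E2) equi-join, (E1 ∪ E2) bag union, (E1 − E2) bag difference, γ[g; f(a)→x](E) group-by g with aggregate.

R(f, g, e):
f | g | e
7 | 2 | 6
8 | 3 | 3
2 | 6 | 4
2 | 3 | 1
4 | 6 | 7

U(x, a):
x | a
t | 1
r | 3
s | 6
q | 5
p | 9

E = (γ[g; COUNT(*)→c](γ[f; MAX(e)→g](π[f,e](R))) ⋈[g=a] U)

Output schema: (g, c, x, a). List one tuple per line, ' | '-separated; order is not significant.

Row counts bottom-up:
  R → 5
  π[f,e](R) → 5
  γ[f; MAX(e)→g](π[f,e](R)) → 4
  γ[g; COUNT(*)→c](γ[f; MAX(e)→g](π[f,e](R))) → 4
  U → 5
  (γ[g; COUNT(*)→c](γ[f; MAX(e)→g](π[f,e](R))) ⋈[g=a] U) → 2

== RESULT ==
g | c | x | a
3 | 1 | r | 3
6 | 1 | s | 6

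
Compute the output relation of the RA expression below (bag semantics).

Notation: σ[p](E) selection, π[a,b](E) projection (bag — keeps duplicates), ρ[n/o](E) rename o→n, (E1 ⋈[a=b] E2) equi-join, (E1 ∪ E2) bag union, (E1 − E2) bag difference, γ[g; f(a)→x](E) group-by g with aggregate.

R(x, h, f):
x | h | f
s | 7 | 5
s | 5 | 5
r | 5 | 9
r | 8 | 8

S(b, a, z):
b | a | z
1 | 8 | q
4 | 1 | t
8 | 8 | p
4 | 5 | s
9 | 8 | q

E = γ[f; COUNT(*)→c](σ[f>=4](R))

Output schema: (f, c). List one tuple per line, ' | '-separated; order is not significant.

Subexpression sizes:
  R → 4
  σ[f>=4](R) → 4
  γ[f; COUNT(*)→c](σ[f>=4](R)) → 3

== RESULT ==
f | c
5 | 2
8 | 1
9 | 1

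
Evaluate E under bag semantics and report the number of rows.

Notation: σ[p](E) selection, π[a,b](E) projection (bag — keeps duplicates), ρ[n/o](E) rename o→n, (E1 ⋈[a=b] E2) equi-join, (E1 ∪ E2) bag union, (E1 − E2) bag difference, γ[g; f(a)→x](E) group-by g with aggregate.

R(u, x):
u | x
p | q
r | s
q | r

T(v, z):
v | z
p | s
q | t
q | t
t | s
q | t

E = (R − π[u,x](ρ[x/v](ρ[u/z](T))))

Stepwise |·|:
  R → 3
  T → 5
  ρ[u/z](T) → 5
  ρ[x/v](ρ[u/z](T)) → 5
  π[u,x](ρ[x/v](ρ[u/z](T))) → 5
  (R − π[u,x](ρ[x/v](ρ[u/z](T)))) → 3

|E| = 3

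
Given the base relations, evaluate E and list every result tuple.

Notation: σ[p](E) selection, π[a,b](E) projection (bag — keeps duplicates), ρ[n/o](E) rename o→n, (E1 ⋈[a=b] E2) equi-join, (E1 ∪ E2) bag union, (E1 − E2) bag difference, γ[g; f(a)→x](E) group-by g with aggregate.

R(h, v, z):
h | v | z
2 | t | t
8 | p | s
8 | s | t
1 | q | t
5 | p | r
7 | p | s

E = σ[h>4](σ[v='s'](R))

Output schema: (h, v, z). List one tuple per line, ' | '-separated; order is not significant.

Stepwise |·|:
  R → 6
  σ[v='s'](R) → 1
  σ[h>4](σ[v='s'](R)) → 1

== RESULT ==
h | v | z
8 | s | t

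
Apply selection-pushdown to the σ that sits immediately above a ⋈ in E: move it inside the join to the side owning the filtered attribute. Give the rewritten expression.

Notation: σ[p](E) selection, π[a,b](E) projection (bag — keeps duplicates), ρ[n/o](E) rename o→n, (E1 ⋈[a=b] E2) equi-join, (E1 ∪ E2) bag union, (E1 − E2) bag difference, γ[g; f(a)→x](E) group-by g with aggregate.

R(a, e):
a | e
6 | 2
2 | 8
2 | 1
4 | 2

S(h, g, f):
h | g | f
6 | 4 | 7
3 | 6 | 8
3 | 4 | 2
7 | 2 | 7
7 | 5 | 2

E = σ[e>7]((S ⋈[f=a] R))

σ filters on e, owned by the right side.
E' = (S ⋈[f=a] σ[e>7](R))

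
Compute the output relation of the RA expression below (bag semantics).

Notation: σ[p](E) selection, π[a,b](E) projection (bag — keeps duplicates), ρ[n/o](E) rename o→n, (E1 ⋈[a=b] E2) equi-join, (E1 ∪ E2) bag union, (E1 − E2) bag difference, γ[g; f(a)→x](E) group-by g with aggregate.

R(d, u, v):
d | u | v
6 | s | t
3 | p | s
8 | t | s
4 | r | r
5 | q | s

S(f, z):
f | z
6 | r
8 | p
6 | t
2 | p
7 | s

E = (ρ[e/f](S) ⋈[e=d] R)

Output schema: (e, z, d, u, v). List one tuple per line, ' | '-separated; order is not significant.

Stepwise |·|:
  S → 5
  ρ[e/f](S) → 5
  R → 5
  (ρ[e/f](S) ⋈[e=d] R) → 3

== RESULT ==
e | z | d | u | v
6 | r | 6 | s | t
6 | t | 6 | s | t
8 | p | 8 | t | s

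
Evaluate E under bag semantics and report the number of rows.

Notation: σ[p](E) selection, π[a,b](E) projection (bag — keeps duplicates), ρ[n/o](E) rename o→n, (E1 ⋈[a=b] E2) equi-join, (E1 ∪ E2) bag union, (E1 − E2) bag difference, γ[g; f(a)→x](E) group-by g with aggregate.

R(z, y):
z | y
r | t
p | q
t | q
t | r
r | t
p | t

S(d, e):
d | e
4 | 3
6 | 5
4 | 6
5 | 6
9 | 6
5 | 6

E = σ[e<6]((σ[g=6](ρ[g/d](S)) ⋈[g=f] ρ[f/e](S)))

Subexpression sizes:
  S → 6
  ρ[g/d](S) → 6
  σ[g=6](ρ[g/d](S)) → 1
  S → 6
  ρ[f/e](S) → 6
  (σ[g=6](ρ[g/d](S)) ⋈[g=f] ρ[f/e](S)) → 4
  σ[e<6]((σ[g=6](ρ[g/d](S)) ⋈[g=f] ρ[f/e](S))) → 4

|E| = 4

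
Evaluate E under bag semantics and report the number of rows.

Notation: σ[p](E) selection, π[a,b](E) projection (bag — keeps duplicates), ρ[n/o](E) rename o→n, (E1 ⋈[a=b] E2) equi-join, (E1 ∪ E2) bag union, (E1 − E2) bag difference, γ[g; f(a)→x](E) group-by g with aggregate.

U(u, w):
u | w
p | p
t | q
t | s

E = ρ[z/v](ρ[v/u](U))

Subexpression sizes:
  U → 3
  ρ[v/u](U) → 3
  ρ[z/v](ρ[v/u](U)) → 3

|E| = 3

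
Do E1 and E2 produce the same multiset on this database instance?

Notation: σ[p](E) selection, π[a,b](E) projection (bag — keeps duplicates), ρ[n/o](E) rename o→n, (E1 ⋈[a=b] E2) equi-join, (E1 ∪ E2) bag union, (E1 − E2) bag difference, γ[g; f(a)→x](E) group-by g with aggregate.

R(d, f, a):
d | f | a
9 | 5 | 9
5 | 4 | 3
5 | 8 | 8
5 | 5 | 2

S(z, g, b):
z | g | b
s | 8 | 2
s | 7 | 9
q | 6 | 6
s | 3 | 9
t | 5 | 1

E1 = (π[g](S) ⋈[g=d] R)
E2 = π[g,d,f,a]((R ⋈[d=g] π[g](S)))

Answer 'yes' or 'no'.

E1 stepwise |·|:
  S → 5
  π[g](S) → 5
  R → 4
  (π[g](S) ⋈[g=d] R) → 3
E2 stepwise |·|:
  R → 4
  S → 5
  π[g](S) → 5
  (R ⋈[d=g] π[g](S)) → 3
  π[g,d,f,a]((R ⋈[d=g] π[g](S))) → 3

E1 and E2 produce the same multiset:
g | d | f | a
5 | 5 | 4 | 3
5 | 5 | 5 | 2
5 | 5 | 8 | 8

yes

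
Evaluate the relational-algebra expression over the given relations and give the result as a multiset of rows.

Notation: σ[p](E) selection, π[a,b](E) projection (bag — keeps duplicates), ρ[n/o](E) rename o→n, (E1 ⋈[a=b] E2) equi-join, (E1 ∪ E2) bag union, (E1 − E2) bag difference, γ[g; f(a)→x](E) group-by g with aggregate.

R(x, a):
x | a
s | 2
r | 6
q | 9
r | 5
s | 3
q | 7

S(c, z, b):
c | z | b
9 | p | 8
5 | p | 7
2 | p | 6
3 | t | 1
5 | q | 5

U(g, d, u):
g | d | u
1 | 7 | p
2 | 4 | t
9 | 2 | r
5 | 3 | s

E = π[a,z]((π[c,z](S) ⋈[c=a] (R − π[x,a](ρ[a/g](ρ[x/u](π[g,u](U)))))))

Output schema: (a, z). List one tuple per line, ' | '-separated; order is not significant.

Row counts bottom-up:
  S → 5
  π[c,z](S) → 5
  R → 6
  U → 4
  π[g,u](U) → 4
  ρ[x/u](π[g,u](U)) → 4
  ρ[a/g](ρ[x/u](π[g,u](U))) → 4
  π[x,a](ρ[a/g](ρ[x/u](π[g,u](U)))) → 4
  (R − π[x,a](ρ[a/g](ρ[x/u](π[g,u](U))))) → 6
  (π[c,z](S) ⋈[c=a] (R − π[x,a](ρ[a/g](ρ[x/u](π[g,u](U)))))) → 5
  π[a,z]((π[c,z](S) ⋈[c=a] (R − π[x,a](ρ[a/g](ρ[x/u](π[g,u](U))))))) → 5

== RESULT ==
a | z
2 | p
3 | t
5 | p
5 | q
9 | p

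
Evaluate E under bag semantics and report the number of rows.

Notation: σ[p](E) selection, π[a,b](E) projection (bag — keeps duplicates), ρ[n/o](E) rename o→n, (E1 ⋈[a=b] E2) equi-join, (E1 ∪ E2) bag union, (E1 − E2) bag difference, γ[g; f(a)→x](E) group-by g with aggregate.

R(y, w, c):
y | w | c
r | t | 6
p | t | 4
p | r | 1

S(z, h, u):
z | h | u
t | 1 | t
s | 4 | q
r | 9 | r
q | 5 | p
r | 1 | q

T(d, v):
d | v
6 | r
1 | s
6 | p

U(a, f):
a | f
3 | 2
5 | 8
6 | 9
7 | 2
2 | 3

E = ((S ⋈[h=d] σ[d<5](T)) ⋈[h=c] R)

Per-node cardinality:
  S → 5
  T → 3
  σ[d<5](T) → 1
  (S ⋈[h=d] σ[d<5](T)) → 2
  R → 3
  ((S ⋈[h=d] σ[d<5](T)) ⋈[h=c] R) → 2

|E| = 2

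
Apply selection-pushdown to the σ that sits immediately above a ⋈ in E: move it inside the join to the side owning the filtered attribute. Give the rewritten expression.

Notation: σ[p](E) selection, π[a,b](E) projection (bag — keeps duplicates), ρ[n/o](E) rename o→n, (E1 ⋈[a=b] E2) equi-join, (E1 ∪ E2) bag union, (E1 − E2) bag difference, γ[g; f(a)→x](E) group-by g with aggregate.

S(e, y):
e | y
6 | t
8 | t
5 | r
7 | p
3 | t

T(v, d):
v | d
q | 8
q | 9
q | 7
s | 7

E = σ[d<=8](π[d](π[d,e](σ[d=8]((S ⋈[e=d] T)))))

σ filters on d, owned by the right side.
E' = σ[d<=8](π[d](π[d,e]((S ⋈[e=d] σ[d=8](T)))))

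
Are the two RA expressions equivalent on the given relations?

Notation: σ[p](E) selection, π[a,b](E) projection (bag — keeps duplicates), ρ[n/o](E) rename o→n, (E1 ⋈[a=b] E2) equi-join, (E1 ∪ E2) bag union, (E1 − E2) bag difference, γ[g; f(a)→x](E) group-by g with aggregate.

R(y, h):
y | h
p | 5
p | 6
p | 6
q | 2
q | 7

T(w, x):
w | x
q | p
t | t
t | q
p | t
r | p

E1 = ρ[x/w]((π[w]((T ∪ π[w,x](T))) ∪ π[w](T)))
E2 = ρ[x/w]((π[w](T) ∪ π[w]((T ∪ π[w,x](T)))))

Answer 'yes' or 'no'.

E1 per-node cardinality:
  T → 5
  T → 5
  π[w,x](T) → 5
  (T ∪ π[w,x](T)) → 10
  π[w]((T ∪ π[w,x](T))) → 10
  T → 5
  π[w](T) → 5
  (π[w]((T ∪ π[w,x](T))) ∪ π[w](T)) → 15
  ρ[x/w]((π[w]((T ∪ π[w,x](T))) ∪ π[w](T))) → 15
E2 per-node cardinality:
  T → 5
  π[w](T) → 5
  T → 5
  T → 5
  π[w,x](T) → 5
  (T ∪ π[w,x](T)) → 10
  π[w]((T ∪ π[w,x](T))) → 10
  (π[w](T) ∪ π[w]((T ∪ π[w,x](T)))) → 15
  ρ[x/w]((π[w](T) ∪ π[w]((T ∪ π[w,x](T))))) → 15

E1 and E2 produce the same multiset:
x
p
p
p
q
q
q
r
r
r
t
t
t
t
t
t

yes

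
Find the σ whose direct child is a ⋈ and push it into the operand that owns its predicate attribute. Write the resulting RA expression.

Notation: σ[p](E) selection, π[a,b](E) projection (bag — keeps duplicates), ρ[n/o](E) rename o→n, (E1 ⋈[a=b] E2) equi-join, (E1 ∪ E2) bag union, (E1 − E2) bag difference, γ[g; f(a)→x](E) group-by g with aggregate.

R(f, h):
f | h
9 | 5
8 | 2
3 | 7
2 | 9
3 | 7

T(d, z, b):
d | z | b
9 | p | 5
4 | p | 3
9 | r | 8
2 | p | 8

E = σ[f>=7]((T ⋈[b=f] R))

σ filters on f, owned by the right side.
E' = (T ⋈[b=f] σ[f>=7](R))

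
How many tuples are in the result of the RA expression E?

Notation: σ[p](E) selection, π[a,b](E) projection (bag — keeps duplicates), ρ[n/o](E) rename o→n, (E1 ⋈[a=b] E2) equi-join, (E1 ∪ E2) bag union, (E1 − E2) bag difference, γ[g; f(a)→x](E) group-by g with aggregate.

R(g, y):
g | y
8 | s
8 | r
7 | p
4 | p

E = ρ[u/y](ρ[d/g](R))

Subexpression sizes:
  R → 4
  ρ[d/g](R) → 4
  ρ[u/y](ρ[d/g](R)) → 4

|E| = 4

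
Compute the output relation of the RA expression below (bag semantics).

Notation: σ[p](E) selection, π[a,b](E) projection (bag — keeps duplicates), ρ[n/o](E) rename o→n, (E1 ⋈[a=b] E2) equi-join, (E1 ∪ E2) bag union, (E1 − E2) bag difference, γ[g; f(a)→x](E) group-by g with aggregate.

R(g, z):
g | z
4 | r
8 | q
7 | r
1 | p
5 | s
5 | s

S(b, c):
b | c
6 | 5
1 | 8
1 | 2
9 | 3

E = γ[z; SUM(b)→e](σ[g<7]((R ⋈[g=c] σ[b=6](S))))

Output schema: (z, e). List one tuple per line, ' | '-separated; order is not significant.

Subexpression sizes:
  R → 6
  S → 4
  σ[b=6](S) → 1
  (R ⋈[g=c] σ[b=6](S)) → 2
  σ[g<7]((R ⋈[g=c] σ[b=6](S))) → 2
  γ[z; SUM(b)→e](σ[g<7]((R ⋈[g=c] σ[b=6](S)))) → 1

== RESULT ==
z | e
s | 12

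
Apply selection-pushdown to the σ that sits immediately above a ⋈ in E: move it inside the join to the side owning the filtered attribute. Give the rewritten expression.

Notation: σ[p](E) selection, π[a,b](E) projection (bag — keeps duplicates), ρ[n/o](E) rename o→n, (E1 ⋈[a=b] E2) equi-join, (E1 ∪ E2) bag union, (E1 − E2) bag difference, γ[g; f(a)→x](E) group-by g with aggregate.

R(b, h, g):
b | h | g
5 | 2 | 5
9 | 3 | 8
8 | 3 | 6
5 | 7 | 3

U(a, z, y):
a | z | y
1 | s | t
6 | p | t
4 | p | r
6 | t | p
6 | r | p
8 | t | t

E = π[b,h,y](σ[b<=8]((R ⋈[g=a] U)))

σ filters on b, owned by the left side.
E' = π[b,h,y]((σ[b<=8](R) ⋈[g=a] U))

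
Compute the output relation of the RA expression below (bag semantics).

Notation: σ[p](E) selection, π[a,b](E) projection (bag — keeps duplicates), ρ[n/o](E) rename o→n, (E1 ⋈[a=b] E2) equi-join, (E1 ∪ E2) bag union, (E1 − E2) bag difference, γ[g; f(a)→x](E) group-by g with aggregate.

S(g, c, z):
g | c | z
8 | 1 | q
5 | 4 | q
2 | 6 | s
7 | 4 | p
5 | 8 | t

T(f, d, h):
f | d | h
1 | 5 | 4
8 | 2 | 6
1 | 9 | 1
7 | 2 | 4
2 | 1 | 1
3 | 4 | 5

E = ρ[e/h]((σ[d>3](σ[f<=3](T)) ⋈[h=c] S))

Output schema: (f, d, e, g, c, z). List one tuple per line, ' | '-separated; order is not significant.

Subexpression sizes:
  T → 6
  σ[f<=3](T) → 4
  σ[d>3](σ[f<=3](T)) → 3
  S → 5
  (σ[d>3](σ[f<=3](T)) ⋈[h=c] S) → 3
  ρ[e/h]((σ[d>3](σ[f<=3](T)) ⋈[h=c] S)) → 3

== RESULT ==
f | d | e | g | c | z
1 | 5 | 4 | 5 | 4 | q
1 | 5 | 4 | 7 | 4 | p
1 | 9 | 1 | 8 | 1 | q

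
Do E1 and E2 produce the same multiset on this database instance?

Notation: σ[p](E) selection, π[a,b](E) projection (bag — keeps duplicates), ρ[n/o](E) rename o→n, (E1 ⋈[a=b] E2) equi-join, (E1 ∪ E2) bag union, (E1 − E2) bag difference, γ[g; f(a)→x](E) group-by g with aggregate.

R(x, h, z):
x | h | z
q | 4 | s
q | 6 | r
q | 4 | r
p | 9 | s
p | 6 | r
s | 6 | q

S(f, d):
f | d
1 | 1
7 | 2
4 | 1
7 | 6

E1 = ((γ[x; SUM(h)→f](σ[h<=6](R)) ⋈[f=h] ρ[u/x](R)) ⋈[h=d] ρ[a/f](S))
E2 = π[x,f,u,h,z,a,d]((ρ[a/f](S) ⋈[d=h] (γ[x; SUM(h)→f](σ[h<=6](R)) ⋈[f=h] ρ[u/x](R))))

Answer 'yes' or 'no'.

E1 subexpression sizes:
  R → 6
  σ[h<=6](R) → 5
  γ[x; SUM(h)→f](σ[h<=6](R)) → 3
  R → 6
  ρ[u/x](R) → 6
  (γ[x; SUM(h)→f](σ[h<=6](R)) ⋈[f=h] ρ[u/x](R)) → 6
  S → 4
  ρ[a/f](S) → 4
  ((γ[x; SUM(h)→f](σ[h<=6](R)) ⋈[f=h] ρ[u/x](R)) ⋈[h=d] ρ[a/f](S)) → 6
E2 subexpression sizes:
  S → 4
  ρ[a/f](S) → 4
  R → 6
  σ[h<=6](R) → 5
  γ[x; SUM(h)→f](σ[h<=6](R)) → 3
  R → 6
  ρ[u/x](R) → 6
  (γ[x; SUM(h)→f](σ[h<=6](R)) ⋈[f=h] ρ[u/x](R)) → 6
  (ρ[a/f](S) ⋈[d=h] (γ[x; SUM(h)→f](σ[h<=6](R)) ⋈[f=h] ρ[u/x](R))) → 6
  π[x,f,u,h,z,a,d]((ρ[a/f](S) ⋈[d=h] (γ[x; SUM(h)→f](σ[h<=6](R)) ⋈[f=h] ρ[u/x](R)))) → 6

E1 and E2 produce the same multiset:
x | f | u | h | z | a | d
p | 6 | p | 6 | r | 7 | 6
p | 6 | q | 6 | r | 7 | 6
p | 6 | s | 6 | q | 7 | 6
s | 6 | p | 6 | r | 7 | 6
s | 6 | q | 6 | r | 7 | 6
s | 6 | s | 6 | q | 7 | 6

yes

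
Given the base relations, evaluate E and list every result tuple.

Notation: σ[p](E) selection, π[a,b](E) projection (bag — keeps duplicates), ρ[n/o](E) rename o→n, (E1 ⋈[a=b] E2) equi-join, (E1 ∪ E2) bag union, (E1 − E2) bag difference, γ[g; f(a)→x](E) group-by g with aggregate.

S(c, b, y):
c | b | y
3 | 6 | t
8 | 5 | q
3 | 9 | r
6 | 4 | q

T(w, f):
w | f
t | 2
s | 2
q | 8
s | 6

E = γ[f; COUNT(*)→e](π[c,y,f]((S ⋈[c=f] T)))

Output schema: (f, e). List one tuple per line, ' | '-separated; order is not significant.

Per-node cardinality:
  S → 4
  T → 4
  (S ⋈[c=f] T) → 2
  π[c,y,f]((S ⋈[c=f] T)) → 2
  γ[f; COUNT(*)→e](π[c,y,f]((S ⋈[c=f] T))) → 2

== RESULT ==
f | e
6 | 1
8 | 1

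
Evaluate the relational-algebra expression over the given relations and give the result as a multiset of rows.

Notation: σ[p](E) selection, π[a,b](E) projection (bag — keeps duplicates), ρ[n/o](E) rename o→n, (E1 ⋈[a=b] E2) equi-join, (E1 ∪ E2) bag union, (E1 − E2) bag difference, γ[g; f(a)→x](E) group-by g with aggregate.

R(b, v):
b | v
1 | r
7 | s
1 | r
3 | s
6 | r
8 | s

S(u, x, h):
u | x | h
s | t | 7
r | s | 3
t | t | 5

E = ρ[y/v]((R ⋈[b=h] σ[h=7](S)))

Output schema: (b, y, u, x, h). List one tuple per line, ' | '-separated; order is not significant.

Subexpression sizes:
  R → 6
  S → 3
  σ[h=7](S) → 1
  (R ⋈[b=h] σ[h=7](S)) → 1
  ρ[y/v]((R ⋈[b=h] σ[h=7](S))) → 1

== RESULT ==
b | y | u | x | h
7 | s | s | t | 7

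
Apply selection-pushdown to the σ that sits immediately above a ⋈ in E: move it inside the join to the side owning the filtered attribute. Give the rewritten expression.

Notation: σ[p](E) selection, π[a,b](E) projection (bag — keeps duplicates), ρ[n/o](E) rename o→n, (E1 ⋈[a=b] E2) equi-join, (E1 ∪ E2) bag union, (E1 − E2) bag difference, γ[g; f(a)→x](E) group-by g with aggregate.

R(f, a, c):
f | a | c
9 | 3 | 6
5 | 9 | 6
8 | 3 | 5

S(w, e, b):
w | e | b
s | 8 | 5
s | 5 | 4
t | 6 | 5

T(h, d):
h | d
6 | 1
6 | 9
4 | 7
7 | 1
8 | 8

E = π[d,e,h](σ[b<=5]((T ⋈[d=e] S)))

σ filters on b, owned by the right side.
E' = π[d,e,h]((T ⋈[d=e] σ[b<=5](S)))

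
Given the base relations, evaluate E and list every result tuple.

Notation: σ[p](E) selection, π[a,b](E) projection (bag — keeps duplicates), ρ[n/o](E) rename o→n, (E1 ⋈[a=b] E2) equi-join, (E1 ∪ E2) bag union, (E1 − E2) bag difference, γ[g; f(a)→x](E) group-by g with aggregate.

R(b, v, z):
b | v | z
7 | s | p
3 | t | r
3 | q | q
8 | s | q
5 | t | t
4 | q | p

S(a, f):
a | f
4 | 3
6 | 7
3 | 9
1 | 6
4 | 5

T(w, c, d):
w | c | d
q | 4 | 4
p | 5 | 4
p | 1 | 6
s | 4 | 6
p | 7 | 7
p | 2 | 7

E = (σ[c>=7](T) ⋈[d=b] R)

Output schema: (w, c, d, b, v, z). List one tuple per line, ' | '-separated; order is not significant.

Stepwise |·|:
  T → 6
  σ[c>=7](T) → 1
  R → 6
  (σ[c>=7](T) ⋈[d=b] R) → 1

== RESULT ==
w | c | d | b | v | z
p | 7 | 7 | 7 | s | p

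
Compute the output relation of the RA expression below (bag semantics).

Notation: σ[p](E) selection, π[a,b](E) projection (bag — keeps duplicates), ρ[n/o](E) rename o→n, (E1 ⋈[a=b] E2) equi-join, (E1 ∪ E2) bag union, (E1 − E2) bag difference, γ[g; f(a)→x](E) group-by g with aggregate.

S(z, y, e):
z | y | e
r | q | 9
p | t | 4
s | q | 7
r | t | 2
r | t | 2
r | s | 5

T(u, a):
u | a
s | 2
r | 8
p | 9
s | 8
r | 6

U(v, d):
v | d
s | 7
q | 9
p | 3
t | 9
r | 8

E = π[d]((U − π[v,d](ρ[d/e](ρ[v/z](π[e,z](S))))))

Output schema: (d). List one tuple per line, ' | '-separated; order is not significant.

Stepwise |·|:
  U → 5
  S → 6
  π[e,z](S) → 6
  ρ[v/z](π[e,z](S)) → 6
  ρ[d/e](ρ[v/z](π[e,z](S))) → 6
  π[v,d](ρ[d/e](ρ[v/z](π[e,z](S)))) → 6
  (U − π[v,d](ρ[d/e](ρ[v/z](π[e,z](S))))) → 4
  π[d]((U − π[v,d](ρ[d/e](ρ[v/z](π[e,z](S)))))) → 4

== RESULT ==
d
3
8
9
9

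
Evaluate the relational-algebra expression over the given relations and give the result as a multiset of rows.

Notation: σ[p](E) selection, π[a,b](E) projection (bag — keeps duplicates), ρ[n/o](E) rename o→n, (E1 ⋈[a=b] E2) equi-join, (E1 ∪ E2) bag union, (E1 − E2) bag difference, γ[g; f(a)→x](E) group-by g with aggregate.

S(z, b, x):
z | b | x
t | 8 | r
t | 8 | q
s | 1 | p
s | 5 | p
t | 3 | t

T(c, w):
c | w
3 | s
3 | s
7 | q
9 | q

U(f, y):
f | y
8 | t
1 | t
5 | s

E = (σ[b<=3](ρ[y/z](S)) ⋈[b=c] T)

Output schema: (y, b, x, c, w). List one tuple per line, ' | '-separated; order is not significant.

Per-node cardinality:
  S → 5
  ρ[y/z](S) → 5
  σ[b<=3](ρ[y/z](S)) → 2
  T → 4
  (σ[b<=3](ρ[y/z](S)) ⋈[b=c] T) → 2

== RESULT ==
y | b | x | c | w
t | 3 | t | 3 | s
t | 3 | t | 3 | s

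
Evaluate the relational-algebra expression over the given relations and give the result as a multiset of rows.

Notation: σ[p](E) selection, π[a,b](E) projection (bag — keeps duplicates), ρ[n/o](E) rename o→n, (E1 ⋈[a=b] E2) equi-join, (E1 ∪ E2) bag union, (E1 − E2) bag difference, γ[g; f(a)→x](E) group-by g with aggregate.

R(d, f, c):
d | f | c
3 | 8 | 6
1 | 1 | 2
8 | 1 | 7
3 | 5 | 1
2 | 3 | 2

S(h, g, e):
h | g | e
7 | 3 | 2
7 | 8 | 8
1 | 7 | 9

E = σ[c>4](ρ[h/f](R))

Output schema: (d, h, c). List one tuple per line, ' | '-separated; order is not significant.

Row counts bottom-up:
  R → 5
  ρ[h/f](R) → 5
  σ[c>4](ρ[h/f](R)) → 2

== RESULT ==
d | h | c
3 | 8 | 6
8 | 1 | 7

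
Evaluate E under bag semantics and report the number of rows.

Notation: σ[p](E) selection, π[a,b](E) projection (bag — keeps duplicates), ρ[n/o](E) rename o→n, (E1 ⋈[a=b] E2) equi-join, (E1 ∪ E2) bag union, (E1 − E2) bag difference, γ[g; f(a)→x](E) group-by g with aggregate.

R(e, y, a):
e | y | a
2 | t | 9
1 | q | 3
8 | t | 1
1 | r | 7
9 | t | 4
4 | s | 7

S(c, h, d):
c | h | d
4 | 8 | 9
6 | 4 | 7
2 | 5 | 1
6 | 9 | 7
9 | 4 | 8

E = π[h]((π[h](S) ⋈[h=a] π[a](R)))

Per-node cardinality:
  S → 5
  π[h](S) → 5
  R → 6
  π[a](R) → 6
  (π[h](S) ⋈[h=a] π[a](R)) → 3
  π[h]((π[h](S) ⋈[h=a] π[a](R))) → 3

|E| = 3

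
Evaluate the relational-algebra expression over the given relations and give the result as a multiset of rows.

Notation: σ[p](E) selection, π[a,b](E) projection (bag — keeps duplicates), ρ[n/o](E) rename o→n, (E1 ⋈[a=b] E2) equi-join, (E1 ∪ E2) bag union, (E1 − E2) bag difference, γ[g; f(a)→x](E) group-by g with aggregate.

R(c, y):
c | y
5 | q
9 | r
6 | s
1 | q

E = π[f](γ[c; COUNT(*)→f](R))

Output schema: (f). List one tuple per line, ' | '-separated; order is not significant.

Row counts bottom-up:
  R → 4
  γ[c; COUNT(*)→f](R) → 4
  π[f](γ[c; COUNT(*)→f](R)) → 4

== RESULT ==
f
1
1
1
1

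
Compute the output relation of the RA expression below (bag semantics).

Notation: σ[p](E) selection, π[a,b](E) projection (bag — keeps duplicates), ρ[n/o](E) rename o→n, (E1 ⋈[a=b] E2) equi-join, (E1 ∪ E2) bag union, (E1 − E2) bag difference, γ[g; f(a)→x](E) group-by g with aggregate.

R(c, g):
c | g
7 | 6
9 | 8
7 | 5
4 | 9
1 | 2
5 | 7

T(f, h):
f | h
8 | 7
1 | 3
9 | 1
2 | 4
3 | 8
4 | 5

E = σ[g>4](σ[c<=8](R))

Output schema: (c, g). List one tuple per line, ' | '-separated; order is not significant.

Subexpression sizes:
  R → 6
  σ[c<=8](R) → 5
  σ[g>4](σ[c<=8](R)) → 4

== RESULT ==
c | g
4 | 9
5 | 7
7 | 5
7 | 6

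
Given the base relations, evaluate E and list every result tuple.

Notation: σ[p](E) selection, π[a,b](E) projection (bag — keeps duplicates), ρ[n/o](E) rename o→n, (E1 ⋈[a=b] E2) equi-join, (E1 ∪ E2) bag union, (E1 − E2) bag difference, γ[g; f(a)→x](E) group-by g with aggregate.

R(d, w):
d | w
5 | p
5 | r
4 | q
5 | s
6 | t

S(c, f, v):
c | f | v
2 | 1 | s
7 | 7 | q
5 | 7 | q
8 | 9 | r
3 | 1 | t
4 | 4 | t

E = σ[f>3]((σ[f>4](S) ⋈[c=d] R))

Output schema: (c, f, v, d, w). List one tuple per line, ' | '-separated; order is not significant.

Stepwise |·|:
  S → 6
  σ[f>4](S) → 3
  R → 5
  (σ[f>4](S) ⋈[c=d] R) → 3
  σ[f>3]((σ[f>4](S) ⋈[c=d] R)) → 3

== RESULT ==
c | f | v | d | w
5 | 7 | q | 5 | p
5 | 7 | q | 5 | r
5 | 7 | q | 5 | s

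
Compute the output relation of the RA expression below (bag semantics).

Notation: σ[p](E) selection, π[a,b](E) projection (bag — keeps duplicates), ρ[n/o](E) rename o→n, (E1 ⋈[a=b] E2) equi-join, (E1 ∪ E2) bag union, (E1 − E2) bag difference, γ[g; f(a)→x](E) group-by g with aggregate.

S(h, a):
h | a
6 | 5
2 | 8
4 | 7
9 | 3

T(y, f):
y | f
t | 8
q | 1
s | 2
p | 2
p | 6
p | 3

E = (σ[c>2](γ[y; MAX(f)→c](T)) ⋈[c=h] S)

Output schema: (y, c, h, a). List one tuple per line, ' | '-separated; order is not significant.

Stepwise |·|:
  T → 6
  γ[y; MAX(f)→c](T) → 4
  σ[c>2](γ[y; MAX(f)→c](T)) → 2
  S → 4
  (σ[c>2](γ[y; MAX(f)→c](T)) ⋈[c=h] S) → 1

== RESULT ==
y | c | h | a
p | 6 | 6 | 5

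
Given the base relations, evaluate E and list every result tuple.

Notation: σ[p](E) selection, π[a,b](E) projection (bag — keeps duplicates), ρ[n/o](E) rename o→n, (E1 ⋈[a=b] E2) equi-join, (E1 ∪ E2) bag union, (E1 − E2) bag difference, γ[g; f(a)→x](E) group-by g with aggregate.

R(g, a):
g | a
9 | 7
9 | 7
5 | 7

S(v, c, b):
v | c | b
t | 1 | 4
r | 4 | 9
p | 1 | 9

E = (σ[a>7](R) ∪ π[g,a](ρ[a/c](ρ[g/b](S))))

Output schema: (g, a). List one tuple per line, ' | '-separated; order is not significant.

Per-node cardinality:
  R → 3
  σ[a>7](R) → 0
  S → 3
  ρ[g/b](S) → 3
  ρ[a/c](ρ[g/b](S)) → 3
  π[g,a](ρ[a/c](ρ[g/b](S))) → 3
  (σ[a>7](R) ∪ π[g,a](ρ[a/c](ρ[g/b](S)))) → 3

== RESULT ==
g | a
4 | 1
9 | 1
9 | 4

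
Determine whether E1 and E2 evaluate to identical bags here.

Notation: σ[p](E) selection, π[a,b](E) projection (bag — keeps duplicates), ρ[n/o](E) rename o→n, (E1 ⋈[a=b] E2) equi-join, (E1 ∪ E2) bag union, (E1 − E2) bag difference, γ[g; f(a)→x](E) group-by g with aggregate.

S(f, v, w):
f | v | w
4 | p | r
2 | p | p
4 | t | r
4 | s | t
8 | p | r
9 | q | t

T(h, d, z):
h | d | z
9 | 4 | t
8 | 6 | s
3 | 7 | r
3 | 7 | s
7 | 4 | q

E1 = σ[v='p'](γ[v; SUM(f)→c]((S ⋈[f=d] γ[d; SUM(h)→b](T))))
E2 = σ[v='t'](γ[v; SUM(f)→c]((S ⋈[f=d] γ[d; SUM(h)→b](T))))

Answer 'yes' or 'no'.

E1 per-node cardinality:
  S → 6
  T → 5
  γ[d; SUM(h)→b](T) → 3
  (S ⋈[f=d] γ[d; SUM(h)→b](T)) → 3
  γ[v; SUM(f)→c]((S ⋈[f=d] γ[d; SUM(h)→b](T))) → 3
  σ[v='p'](γ[v; SUM(f)→c]((S ⋈[f=d] γ[d; SUM(h)→b](T)))) → 1
E2 per-node cardinality:
  S → 6
  T → 5
  γ[d; SUM(h)→b](T) → 3
  (S ⋈[f=d] γ[d; SUM(h)→b](T)) → 3
  γ[v; SUM(f)→c]((S ⋈[f=d] γ[d; SUM(h)→b](T))) → 3
  σ[v='t'](γ[v; SUM(f)→c]((S ⋈[f=d] γ[d; SUM(h)→b](T)))) → 1

E1 result:
v | c
p | 4
E2 result:
v | c
t | 4
Witness: ('p', 4) appears 1× in E1 but 0× in E2.

no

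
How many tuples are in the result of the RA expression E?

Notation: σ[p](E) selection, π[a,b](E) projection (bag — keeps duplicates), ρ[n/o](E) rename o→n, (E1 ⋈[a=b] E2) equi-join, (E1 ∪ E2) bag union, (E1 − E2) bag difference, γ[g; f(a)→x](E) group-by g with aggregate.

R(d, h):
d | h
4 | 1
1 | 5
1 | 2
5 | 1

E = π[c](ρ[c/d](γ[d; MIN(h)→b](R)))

Stepwise |·|:
  R → 4
  γ[d; MIN(h)→b](R) → 3
  ρ[c/d](γ[d; MIN(h)→b](R)) → 3
  π[c](ρ[c/d](γ[d; MIN(h)→b](R))) → 3

|E| = 3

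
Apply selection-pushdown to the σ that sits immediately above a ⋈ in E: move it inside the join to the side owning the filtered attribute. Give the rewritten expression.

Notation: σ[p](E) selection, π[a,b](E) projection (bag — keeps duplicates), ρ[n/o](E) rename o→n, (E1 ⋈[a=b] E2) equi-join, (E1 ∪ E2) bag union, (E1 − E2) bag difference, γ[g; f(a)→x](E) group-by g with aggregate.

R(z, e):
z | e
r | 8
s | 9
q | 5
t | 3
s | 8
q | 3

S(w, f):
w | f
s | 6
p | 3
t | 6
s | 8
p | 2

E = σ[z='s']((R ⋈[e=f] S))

σ filters on z, owned by the left side.
E' = (σ[z='s'](R) ⋈[e=f] S)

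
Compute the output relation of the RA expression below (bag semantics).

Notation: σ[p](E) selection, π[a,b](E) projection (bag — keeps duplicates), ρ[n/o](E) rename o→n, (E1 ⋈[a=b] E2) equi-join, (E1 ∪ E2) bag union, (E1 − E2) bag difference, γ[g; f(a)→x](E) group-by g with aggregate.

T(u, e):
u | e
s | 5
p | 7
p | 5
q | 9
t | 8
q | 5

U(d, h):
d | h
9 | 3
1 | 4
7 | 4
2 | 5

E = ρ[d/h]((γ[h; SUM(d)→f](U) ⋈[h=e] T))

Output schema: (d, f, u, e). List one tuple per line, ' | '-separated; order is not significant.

Per-node cardinality:
  U → 4
  γ[h; SUM(d)→f](U) → 3
  T → 6
  (γ[h; SUM(d)→f](U) ⋈[h=e] T) → 3
  ρ[d/h]((γ[h; SUM(d)→f](U) ⋈[h=e] T)) → 3

== RESULT ==
d | f | u | e
5 | 2 | p | 5
5 | 2 | q | 5
5 | 2 | s | 5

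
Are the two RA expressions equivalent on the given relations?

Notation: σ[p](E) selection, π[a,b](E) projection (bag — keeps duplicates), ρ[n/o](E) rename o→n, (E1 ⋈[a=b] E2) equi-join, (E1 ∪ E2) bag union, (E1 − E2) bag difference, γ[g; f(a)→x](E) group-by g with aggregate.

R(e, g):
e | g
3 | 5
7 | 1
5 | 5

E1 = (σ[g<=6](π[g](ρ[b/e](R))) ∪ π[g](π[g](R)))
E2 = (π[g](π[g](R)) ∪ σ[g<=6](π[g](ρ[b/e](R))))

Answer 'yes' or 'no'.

E1 subexpression sizes:
  R → 3
  ρ[b/e](R) → 3
  π[g](ρ[b/e](R)) → 3
  σ[g<=6](π[g](ρ[b/e](R))) → 3
  R → 3
  π[g](R) → 3
  π[g](π[g](R)) → 3
  (σ[g<=6](π[g](ρ[b/e](R))) ∪ π[g](π[g](R))) → 6
E2 subexpression sizes:
  R → 3
  π[g](R) → 3
  π[g](π[g](R)) → 3
  R → 3
  ρ[b/e](R) → 3
  π[g](ρ[b/e](R)) → 3
  σ[g<=6](π[g](ρ[b/e](R))) → 3
  (π[g](π[g](R)) ∪ σ[g<=6](π[g](ρ[b/e](R)))) → 6

E1 and E2 produce the same multiset:
g
1
1
5
5
5
5

yes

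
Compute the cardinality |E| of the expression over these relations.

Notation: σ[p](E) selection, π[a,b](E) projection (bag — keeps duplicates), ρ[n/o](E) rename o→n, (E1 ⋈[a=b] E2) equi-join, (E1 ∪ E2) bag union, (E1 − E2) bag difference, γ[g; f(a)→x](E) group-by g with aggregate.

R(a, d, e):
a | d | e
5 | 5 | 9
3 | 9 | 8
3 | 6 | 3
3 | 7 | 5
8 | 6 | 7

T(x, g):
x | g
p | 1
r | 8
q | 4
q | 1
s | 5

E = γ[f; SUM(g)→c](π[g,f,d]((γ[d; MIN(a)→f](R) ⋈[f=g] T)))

Subexpression sizes:
  R → 5
  γ[d; MIN(a)→f](R) → 4
  T → 5
  (γ[d; MIN(a)→f](R) ⋈[f=g] T) → 1
  π[g,f,d]((γ[d; MIN(a)→f](R) ⋈[f=g] T)) → 1
  γ[f; SUM(g)→c](π[g,f,d]((γ[d; MIN(a)→f](R) ⋈[f=g] T))) → 1

|E| = 1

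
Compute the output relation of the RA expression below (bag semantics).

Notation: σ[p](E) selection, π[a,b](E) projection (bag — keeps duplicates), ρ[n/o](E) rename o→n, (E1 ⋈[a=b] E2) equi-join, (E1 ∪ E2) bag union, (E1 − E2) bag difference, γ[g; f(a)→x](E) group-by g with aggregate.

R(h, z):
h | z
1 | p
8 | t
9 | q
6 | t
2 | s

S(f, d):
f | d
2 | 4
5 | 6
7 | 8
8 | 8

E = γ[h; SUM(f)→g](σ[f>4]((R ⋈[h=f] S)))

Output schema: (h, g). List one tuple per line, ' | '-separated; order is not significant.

Stepwise |·|:
  R → 5
  S → 4
  (R ⋈[h=f] S) → 2
  σ[f>4]((R ⋈[h=f] S)) → 1
  γ[h; SUM(f)→g](σ[f>4]((R ⋈[h=f] S))) → 1

== RESULT ==
h | g
8 | 8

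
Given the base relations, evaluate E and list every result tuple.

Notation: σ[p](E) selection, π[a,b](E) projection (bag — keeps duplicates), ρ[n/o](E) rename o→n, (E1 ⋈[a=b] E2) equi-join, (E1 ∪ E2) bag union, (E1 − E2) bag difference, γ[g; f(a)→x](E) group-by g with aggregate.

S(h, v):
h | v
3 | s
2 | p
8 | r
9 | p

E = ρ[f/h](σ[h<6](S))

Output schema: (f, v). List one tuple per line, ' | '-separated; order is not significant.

Per-node cardinality:
  S → 4
  σ[h<6](S) → 2
  ρ[f/h](σ[h<6](S)) → 2

== RESULT ==
f | v
2 | p
3 | s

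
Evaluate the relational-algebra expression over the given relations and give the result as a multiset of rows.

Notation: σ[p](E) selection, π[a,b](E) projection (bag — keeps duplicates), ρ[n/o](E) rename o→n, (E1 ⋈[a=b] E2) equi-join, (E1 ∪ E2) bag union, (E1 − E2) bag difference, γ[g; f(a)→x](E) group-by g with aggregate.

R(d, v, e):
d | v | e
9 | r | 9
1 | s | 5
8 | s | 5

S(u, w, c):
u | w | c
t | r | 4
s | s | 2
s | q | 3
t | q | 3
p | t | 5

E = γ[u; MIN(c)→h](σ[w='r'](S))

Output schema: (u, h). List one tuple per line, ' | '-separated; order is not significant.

Row counts bottom-up:
  S → 5
  σ[w='r'](S) → 1
  γ[u; MIN(c)→h](σ[w='r'](S)) → 1

== RESULT ==
u | h
t | 4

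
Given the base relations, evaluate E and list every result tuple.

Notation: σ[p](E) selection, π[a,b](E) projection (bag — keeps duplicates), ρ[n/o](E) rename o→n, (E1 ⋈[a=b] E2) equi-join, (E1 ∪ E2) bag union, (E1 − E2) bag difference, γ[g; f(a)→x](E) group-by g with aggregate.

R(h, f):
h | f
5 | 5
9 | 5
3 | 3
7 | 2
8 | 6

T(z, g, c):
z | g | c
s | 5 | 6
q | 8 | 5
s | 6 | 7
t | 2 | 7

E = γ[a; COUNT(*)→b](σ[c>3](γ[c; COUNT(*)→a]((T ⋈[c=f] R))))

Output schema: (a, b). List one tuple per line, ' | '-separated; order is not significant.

Subexpression sizes:
  T → 4
  R → 5
  (T ⋈[c=f] R) → 3
  γ[c; COUNT(*)→a]((T ⋈[c=f] R)) → 2
  σ[c>3](γ[c; COUNT(*)→a]((T ⋈[c=f] R))) → 2
  γ[a; COUNT(*)→b](σ[c>3](γ[c; COUNT(*)→a]((T ⋈[c=f] R)))) → 2

== RESULT ==
a | b
1 | 1
2 | 1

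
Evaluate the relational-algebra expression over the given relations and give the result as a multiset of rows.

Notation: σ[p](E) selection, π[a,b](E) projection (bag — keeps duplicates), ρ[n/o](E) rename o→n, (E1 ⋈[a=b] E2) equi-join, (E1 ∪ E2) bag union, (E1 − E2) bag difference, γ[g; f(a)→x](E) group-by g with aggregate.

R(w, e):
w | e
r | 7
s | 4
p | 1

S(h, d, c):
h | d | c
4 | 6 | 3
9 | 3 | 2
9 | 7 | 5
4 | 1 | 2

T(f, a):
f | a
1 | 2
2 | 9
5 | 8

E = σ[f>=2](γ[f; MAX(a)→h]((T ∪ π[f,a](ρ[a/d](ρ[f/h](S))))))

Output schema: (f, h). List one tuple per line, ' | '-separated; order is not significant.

Stepwise |·|:
  T → 3
  S → 4
  ρ[f/h](S) → 4
  ρ[a/d](ρ[f/h](S)) → 4
  π[f,a](ρ[a/d](ρ[f/h](S))) → 4
  (T ∪ π[f,a](ρ[a/d](ρ[f/h](S)))) → 7
  γ[f; MAX(a)→h]((T ∪ π[f,a](ρ[a/d](ρ[f/h](S))))) → 5
  σ[f>=2](γ[f; MAX(a)→h]((T ∪ π[f,a](ρ[a/d](ρ[f/h](S)))))) → 4

== RESULT ==
f | h
2 | 9
4 | 6
5 | 8
9 | 7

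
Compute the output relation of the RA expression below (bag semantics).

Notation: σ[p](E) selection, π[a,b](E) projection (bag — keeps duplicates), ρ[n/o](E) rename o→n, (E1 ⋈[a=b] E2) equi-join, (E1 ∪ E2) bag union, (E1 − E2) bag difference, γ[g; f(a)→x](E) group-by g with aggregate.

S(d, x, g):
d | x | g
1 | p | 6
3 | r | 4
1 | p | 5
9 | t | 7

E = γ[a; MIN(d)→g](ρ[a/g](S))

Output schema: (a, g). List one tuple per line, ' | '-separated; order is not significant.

Per-node cardinality:
  S → 4
  ρ[a/g](S) → 4
  γ[a; MIN(d)→g](ρ[a/g](S)) → 4

== RESULT ==
a | g
4 | 3
5 | 1
6 | 1
7 | 9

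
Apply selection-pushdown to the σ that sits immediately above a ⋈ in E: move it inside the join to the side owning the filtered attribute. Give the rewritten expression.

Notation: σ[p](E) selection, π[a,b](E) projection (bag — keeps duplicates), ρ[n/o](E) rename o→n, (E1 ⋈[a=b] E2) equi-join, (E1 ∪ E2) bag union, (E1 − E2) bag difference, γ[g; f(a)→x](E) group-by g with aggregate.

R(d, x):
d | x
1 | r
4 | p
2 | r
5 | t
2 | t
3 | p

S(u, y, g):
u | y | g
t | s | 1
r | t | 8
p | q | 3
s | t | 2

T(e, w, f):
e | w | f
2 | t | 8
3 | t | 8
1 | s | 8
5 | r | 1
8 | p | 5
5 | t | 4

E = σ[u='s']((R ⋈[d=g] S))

σ filters on u, owned by the right side.
E' = (R ⋈[d=g] σ[u='s'](S))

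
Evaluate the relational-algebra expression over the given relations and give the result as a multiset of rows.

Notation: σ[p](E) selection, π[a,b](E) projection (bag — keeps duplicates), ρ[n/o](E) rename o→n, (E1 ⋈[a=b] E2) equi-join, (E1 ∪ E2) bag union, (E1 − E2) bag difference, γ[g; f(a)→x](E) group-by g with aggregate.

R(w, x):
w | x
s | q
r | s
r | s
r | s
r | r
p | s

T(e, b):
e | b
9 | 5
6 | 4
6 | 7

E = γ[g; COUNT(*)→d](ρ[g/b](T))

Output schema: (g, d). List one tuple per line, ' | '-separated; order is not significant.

Stepwise |·|:
  T → 3
  ρ[g/b](T) → 3
  γ[g; COUNT(*)→d](ρ[g/b](T)) → 3

== RESULT ==
g | d
4 | 1
5 | 1
7 | 1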